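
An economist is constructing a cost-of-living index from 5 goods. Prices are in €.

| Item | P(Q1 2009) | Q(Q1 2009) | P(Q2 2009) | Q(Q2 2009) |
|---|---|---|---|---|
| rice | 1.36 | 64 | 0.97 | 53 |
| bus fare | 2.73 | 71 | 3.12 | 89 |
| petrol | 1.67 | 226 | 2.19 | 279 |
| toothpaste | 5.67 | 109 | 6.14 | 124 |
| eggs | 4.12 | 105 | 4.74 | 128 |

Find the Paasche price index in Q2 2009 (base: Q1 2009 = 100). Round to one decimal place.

Paasche price index uses current-period quantities as weights.
ΣP(Q2 2009)·Q(Q2 2009) = 0.97×53 + 3.12×89 + 2.19×279 + 6.14×124 + 4.74×128 = 51.41 + 277.68 + 611.01 + 761.36 + 606.72 = 2308.18
ΣP(Q1 2009)·Q(Q2 2009) = 1.36×53 + 2.73×89 + 1.67×279 + 5.67×124 + 4.12×128 = 72.08 + 242.97 + 465.93 + 703.08 + 527.36 = 2011.42
Index = 2308.18 / 2011.42 × 100 = 114.7538

114.8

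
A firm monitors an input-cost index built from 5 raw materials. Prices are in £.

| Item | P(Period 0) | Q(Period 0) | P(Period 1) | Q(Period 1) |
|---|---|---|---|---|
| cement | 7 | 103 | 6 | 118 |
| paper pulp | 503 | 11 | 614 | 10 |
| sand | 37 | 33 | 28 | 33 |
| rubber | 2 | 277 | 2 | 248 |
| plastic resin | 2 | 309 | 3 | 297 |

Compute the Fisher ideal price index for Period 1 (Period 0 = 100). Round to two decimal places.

112.61

Laspeyres component (base-period weights):
ΣP(Period 1)Q(Period 0) = 6×103 + 614×11 + 28×33 + 2×277 + 3×309 = 618 + 6754 + 924 + 554 + 927 = 9777
ΣP(Period 0)Q(Period 0) = 7×103 + 503×11 + 37×33 + 2×277 + 2×309 = 721 + 5533 + 1221 + 554 + 618 = 8647
L = 9777 / 8647 × 100 = 113.0681
Paasche component (current-period weights):
ΣP(Period 1)Q(Period 1) = 6×118 + 614×10 + 28×33 + 2×248 + 3×297 = 708 + 6140 + 924 + 496 + 891 = 9159
ΣP(Period 0)Q(Period 1) = 7×118 + 503×10 + 37×33 + 2×248 + 2×297 = 826 + 5030 + 1221 + 496 + 594 = 8167
P = 9159 / 8167 × 100 = 112.1464
Fisher = √(L × P) = √(113.0681 × 112.1464) = 112.6063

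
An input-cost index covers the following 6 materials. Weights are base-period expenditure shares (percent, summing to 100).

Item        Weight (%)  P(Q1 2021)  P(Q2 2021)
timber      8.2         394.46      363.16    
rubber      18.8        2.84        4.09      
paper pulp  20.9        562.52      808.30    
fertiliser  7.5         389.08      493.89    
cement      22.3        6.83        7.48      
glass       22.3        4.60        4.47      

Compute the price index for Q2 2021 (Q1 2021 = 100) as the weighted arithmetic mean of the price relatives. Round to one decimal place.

timber: 8.2 × (363.16/394.46) = 8.2 × 0.920651 = 7.5493
rubber: 18.8 × (4.09/2.84) = 18.8 × 1.440141 = 27.0746
paper pulp: 20.9 × (808.30/562.52) = 20.9 × 1.436927 = 30.0318
fertiliser: 7.5 × (493.89/389.08) = 7.5 × 1.269379 = 9.5203
cement: 22.3 × (7.48/6.83) = 22.3 × 1.095168 = 24.4223
glass: 22.3 × (4.47/4.60) = 22.3 × 0.971739 = 21.6698
Index = Σ wᵢ·(p₁ᵢ/p₀ᵢ) = 7.5493 + 27.0746 + 30.0318 + 9.5203 + 24.4223 + 21.6698 = 120.2681

120.3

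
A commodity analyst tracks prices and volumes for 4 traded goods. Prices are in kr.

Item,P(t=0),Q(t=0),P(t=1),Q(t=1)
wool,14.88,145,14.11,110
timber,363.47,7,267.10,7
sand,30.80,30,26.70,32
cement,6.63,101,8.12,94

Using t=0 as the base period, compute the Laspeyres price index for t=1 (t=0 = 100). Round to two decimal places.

Laspeyres price index uses base-period quantities as weights.
ΣP(t=1)·Q(t=0) = 14.11×145 + 267.10×7 + 26.70×30 + 8.12×101 = 2045.95 + 1869.7 + 801 + 820.12 = 5536.77
ΣP(t=0)·Q(t=0) = 14.88×145 + 363.47×7 + 30.80×30 + 6.63×101 = 2157.6 + 2544.29 + 924 + 669.63 = 6295.52
Index = 5536.77 / 6295.52 × 100 = 87.9478

87.95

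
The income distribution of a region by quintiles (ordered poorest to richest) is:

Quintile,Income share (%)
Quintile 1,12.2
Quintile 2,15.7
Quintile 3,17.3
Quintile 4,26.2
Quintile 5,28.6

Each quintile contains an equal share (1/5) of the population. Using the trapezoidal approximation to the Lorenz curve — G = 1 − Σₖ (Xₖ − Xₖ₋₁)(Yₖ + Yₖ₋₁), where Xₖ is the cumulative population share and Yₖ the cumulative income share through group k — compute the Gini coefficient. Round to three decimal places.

0.173

Cumulative income shares Yₖ: 0.1220, 0.2790, 0.4520, 0.7140, 1.0000
Σ (Xₖ−Xₖ₋₁)(Yₖ+Yₖ₋₁) = (1/5)(0.1220+0.0000) + (1/5)(0.2790+0.1220) + (1/5)(0.4520+0.2790) + (1/5)(0.7140+0.4520) + (1/5)(1.0000+0.7140)
  = 0.0244 + 0.0802 + 0.1462 + 0.2332 + 0.3428 = 0.8268
G = 1 − 0.8268 = 0.1732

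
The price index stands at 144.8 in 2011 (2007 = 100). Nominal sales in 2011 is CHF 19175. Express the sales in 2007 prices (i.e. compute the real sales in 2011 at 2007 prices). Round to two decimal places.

13242.40

Real = Nominal ÷ (Index/100) = 19175 ÷ (144.8/100)
     = 19175 ÷ 1.448 = 13242.4033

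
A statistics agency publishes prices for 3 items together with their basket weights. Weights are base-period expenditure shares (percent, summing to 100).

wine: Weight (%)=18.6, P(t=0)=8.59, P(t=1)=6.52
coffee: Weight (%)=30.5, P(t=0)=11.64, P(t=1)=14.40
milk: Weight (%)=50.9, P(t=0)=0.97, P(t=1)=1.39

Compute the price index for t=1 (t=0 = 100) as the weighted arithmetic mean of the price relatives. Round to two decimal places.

wine: 18.6 × (6.52/8.59) = 18.6 × 0.759022 = 14.1178
coffee: 30.5 × (14.40/11.64) = 30.5 × 1.237113 = 37.7320
milk: 50.9 × (1.39/0.97) = 50.9 × 1.432990 = 72.9392
Index = Σ wᵢ·(p₁ᵢ/p₀ᵢ) = 14.1178 + 37.7320 + 72.9392 = 124.7889

124.79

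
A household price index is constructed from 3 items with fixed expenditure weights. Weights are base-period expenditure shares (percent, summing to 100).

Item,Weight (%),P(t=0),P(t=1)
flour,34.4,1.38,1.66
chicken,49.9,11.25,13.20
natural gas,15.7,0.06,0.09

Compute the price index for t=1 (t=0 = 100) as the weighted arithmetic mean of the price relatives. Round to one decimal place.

flour: 34.4 × (1.66/1.38) = 34.4 × 1.202899 = 41.3797
chicken: 49.9 × (13.20/11.25) = 49.9 × 1.173333 = 58.5493
natural gas: 15.7 × (0.09/0.06) = 15.7 × 1.500000 = 23.5500
Index = Σ wᵢ·(p₁ᵢ/p₀ᵢ) = 41.3797 + 58.5493 + 23.5500 = 123.4790

123.5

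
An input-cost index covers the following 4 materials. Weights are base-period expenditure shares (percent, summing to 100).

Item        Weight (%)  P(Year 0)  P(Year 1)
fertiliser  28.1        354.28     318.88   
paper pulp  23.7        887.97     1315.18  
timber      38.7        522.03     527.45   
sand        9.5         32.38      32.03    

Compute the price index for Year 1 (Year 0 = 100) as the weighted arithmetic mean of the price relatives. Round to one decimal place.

fertiliser: 28.1 × (318.88/354.28) = 28.1 × 0.900079 = 25.2922
paper pulp: 23.7 × (1315.18/887.97) = 23.7 × 1.481109 = 35.1023
timber: 38.7 × (527.45/522.03) = 38.7 × 1.010383 = 39.1018
sand: 9.5 × (32.03/32.38) = 9.5 × 0.989191 = 9.3973
Index = Σ wᵢ·(p₁ᵢ/p₀ᵢ) = 25.2922 + 35.1023 + 39.1018 + 9.3973 = 108.8936

108.9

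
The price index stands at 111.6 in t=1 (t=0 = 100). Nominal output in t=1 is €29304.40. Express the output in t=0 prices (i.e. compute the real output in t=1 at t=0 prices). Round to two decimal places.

26258.42

Real = Nominal ÷ (Index/100) = 29304.40 ÷ (111.6/100)
     = 29304.40 ÷ 1.116 = 26258.4229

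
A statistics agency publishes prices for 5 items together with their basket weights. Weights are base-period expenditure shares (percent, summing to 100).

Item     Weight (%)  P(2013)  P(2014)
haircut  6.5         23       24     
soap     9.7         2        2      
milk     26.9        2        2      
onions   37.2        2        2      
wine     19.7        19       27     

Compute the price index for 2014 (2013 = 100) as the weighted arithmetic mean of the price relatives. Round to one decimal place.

108.6

haircut: 6.5 × (24/23) = 6.5 × 1.043478 = 6.7826
soap: 9.7 × (2/2) = 9.7 × 1.000000 = 9.7000
milk: 26.9 × (2/2) = 26.9 × 1.000000 = 26.9000
onions: 37.2 × (2/2) = 37.2 × 1.000000 = 37.2000
wine: 19.7 × (27/19) = 19.7 × 1.421053 = 27.9947
Index = Σ wᵢ·(p₁ᵢ/p₀ᵢ) = 6.7826 + 9.7000 + 26.9000 + 37.2000 + 27.9947 = 108.5773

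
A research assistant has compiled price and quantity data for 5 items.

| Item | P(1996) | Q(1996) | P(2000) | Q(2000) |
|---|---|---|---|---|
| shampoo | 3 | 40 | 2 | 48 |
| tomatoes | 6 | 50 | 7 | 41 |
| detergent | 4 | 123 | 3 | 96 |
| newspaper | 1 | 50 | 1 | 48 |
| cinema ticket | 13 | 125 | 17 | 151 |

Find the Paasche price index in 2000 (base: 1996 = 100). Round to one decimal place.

118.0

Paasche price index uses current-period quantities as weights.
ΣP(2000)·Q(2000) = 2×48 + 7×41 + 3×96 + 1×48 + 17×151 = 96 + 287 + 288 + 48 + 2567 = 3286
ΣP(1996)·Q(2000) = 3×48 + 6×41 + 4×96 + 1×48 + 13×151 = 144 + 246 + 384 + 48 + 1963 = 2785
Index = 3286 / 2785 × 100 = 117.9892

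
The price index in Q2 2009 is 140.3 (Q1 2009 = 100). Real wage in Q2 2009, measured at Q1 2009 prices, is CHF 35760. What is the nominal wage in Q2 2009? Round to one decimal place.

50171.3

Nominal = Real × (Index/100) = 35760 × (140.3/100)
        = 35760 × 1.403 = 50171.2800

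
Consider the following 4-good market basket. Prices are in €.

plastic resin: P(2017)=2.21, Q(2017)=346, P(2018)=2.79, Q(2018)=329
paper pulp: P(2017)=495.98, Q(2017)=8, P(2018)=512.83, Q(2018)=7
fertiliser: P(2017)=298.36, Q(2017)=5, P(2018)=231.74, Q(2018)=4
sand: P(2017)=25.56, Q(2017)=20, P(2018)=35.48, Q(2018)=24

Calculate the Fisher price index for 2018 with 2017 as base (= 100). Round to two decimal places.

103.82

Laspeyres component (base-period weights):
ΣP(2018)Q(2017) = 2.79×346 + 512.83×8 + 231.74×5 + 35.48×20 = 965.34 + 4102.64 + 1158.7 + 709.6 = 6936.28
ΣP(2017)Q(2017) = 2.21×346 + 495.98×8 + 298.36×5 + 25.56×20 = 764.66 + 3967.84 + 1491.8 + 511.2 = 6735.5
L = 6936.28 / 6735.5 × 100 = 102.9809
Paasche component (current-period weights):
ΣP(2018)Q(2018) = 2.79×329 + 512.83×7 + 231.74×4 + 35.48×24 = 917.91 + 3589.81 + 926.96 + 851.52 = 6286.2
ΣP(2017)Q(2018) = 2.21×329 + 495.98×7 + 298.36×4 + 25.56×24 = 727.09 + 3471.86 + 1193.44 + 613.44 = 6005.83
P = 6286.2 / 6005.83 × 100 = 104.6683
Fisher = √(L × P) = √(102.9809 × 104.6683) = 103.8212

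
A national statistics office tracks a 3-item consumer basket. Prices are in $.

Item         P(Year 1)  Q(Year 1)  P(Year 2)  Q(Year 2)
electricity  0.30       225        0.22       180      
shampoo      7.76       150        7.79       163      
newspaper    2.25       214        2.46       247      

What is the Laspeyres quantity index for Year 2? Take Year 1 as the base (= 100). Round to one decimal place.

Laspeyres quantity index uses base-period prices as weights.
ΣP(Year 1)·Q(Year 2) = 0.30×180 + 7.76×163 + 2.25×247 = 54 + 1264.88 + 555.75 = 1874.63
ΣP(Year 1)·Q(Year 1) = 0.30×225 + 7.76×150 + 2.25×214 = 67.5 + 1164 + 481.5 = 1713
Index = 1874.63 / 1713 × 100 = 109.4355

109.4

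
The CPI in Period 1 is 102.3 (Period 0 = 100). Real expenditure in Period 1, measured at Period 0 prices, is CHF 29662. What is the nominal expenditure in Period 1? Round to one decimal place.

30344.2

Nominal = Real × (Index/100) = 29662 × (102.3/100)
        = 29662 × 1.023 = 30344.2260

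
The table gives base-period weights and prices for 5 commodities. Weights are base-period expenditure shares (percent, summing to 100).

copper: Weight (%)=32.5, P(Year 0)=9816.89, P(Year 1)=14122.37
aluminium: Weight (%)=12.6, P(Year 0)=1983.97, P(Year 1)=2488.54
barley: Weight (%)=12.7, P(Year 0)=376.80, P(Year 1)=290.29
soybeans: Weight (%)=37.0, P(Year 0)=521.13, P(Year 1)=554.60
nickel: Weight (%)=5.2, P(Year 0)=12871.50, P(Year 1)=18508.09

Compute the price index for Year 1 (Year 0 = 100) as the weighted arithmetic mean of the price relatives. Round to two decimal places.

119.20

copper: 32.5 × (14122.37/9816.89) = 32.5 × 1.438579 = 46.7538
aluminium: 12.6 × (2488.54/1983.97) = 12.6 × 1.254323 = 15.8045
barley: 12.7 × (290.29/376.80) = 12.7 × 0.770409 = 9.7842
soybeans: 37.0 × (554.60/521.13) = 37.0 × 1.064226 = 39.3764
nickel: 5.2 × (18508.09/12871.50) = 5.2 × 1.437912 = 7.4771
Index = Σ wᵢ·(p₁ᵢ/p₀ᵢ) = 46.7538 + 15.8045 + 9.7842 + 39.3764 + 7.4771 = 119.1960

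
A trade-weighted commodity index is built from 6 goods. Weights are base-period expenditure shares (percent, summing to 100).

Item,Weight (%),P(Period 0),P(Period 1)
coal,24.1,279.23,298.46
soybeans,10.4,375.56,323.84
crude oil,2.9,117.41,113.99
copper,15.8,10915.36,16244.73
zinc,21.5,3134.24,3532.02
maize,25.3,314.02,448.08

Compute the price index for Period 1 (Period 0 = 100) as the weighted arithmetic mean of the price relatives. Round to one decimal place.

coal: 24.1 × (298.46/279.23) = 24.1 × 1.068868 = 25.7597
soybeans: 10.4 × (323.84/375.56) = 10.4 × 0.862286 = 8.9678
crude oil: 2.9 × (113.99/117.41) = 2.9 × 0.970871 = 2.8155
copper: 15.8 × (16244.73/10915.36) = 15.8 × 1.488245 = 23.5143
zinc: 21.5 × (3532.02/3134.24) = 21.5 × 1.126914 = 24.2287
maize: 25.3 × (448.08/314.02) = 25.3 × 1.426915 = 36.1010
Index = Σ wᵢ·(p₁ᵢ/p₀ᵢ) = 25.7597 + 8.9678 + 2.8155 + 23.5143 + 24.2287 + 36.1010 = 121.3869

121.4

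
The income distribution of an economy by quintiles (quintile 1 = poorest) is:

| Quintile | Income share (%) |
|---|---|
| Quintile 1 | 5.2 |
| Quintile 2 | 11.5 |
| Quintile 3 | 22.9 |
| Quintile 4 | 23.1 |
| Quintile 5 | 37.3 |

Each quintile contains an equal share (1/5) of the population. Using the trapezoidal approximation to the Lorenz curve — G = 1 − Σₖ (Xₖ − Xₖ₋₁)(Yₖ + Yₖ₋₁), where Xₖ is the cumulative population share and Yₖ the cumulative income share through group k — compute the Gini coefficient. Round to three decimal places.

Cumulative income shares Yₖ: 0.0520, 0.1670, 0.3960, 0.6270, 1.0000
Σ (Xₖ−Xₖ₋₁)(Yₖ+Yₖ₋₁) = (1/5)(0.0520+0.0000) + (1/5)(0.1670+0.0520) + (1/5)(0.3960+0.1670) + (1/5)(0.6270+0.3960) + (1/5)(1.0000+0.6270)
  = 0.0104 + 0.0438 + 0.1126 + 0.2046 + 0.3254 = 0.6968
G = 1 − 0.6968 = 0.3032

0.303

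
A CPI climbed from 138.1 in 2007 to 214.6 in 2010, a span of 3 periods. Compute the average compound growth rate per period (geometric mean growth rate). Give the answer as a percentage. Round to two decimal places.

Growth factor = (214.6/138.1)^(1/3) = (1.553946)^(1/3) = 1.158276
Growth rate = 1.158276 − 1 = 0.158276 = 15.8276%

15.83%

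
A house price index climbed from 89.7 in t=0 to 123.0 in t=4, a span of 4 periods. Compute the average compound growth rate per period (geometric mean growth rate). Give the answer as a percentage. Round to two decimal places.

8.21%

Growth factor = (123.0/89.7)^(1/4) = (1.371237)^(1/4) = 1.082127
Growth rate = 1.082127 − 1 = 0.082127 = 8.2127%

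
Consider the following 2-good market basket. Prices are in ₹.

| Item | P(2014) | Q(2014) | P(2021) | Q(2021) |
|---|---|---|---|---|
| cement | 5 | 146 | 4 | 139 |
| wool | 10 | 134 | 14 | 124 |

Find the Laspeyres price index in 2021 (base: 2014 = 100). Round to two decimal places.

Laspeyres price index uses base-period quantities as weights.
ΣP(2021)·Q(2014) = 4×146 + 14×134 = 584 + 1876 = 2460
ΣP(2014)·Q(2014) = 5×146 + 10×134 = 730 + 1340 = 2070
Index = 2460 / 2070 × 100 = 118.8406

118.84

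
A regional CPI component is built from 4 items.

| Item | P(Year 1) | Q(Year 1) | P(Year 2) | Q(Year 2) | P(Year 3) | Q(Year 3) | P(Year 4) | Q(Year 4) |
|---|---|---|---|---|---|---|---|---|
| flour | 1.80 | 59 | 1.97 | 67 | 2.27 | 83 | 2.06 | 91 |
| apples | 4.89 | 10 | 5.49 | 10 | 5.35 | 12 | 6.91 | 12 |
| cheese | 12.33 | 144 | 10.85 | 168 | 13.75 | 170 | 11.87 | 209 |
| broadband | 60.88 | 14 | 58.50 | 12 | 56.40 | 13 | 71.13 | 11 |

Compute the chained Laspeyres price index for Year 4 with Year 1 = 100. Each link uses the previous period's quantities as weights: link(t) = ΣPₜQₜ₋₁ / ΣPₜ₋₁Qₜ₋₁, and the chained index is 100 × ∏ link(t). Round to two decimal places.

Link Year 1→Year 2:
ΣP(Year 2)Q(Year 1) = 1.97×59 + 5.49×10 + 10.85×144 + 58.50×14 = 116.23 + 54.9 + 1562.4 + 819 = 2552.53
ΣP(Year 1)Q(Year 1) = 1.80×59 + 4.89×10 + 12.33×144 + 60.88×14 = 106.2 + 48.9 + 1775.52 + 852.32 = 2782.94
link = 2552.53/2782.94 = 0.917206
Link Year 2→Year 3:
ΣP(Year 3)Q(Year 2) = 2.27×67 + 5.35×10 + 13.75×168 + 56.40×12 = 152.09 + 53.5 + 2310 + 676.8 = 3192.39
ΣP(Year 2)Q(Year 2) = 1.97×67 + 5.49×10 + 10.85×168 + 58.50×12 = 131.99 + 54.9 + 1822.8 + 702 = 2711.69
link = 3192.39/2711.69 = 1.177270
Link Year 3→Year 4:
ΣP(Year 4)Q(Year 3) = 2.06×83 + 6.91×12 + 11.87×170 + 71.13×13 = 170.98 + 82.92 + 2017.9 + 924.69 = 3196.49
ΣP(Year 3)Q(Year 3) = 2.27×83 + 5.35×12 + 13.75×170 + 56.40×13 = 188.41 + 64.2 + 2337.5 + 733.2 = 3323.31
link = 3196.49/3323.31 = 0.961839
Chained index = 100 × 0.917206 × 1.177270 × 0.961839 = 103.8593

103.86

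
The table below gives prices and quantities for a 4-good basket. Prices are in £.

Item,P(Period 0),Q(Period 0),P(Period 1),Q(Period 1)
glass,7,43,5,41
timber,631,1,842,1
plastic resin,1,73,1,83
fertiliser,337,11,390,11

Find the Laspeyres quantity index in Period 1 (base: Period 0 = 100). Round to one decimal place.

Laspeyres quantity index uses base-period prices as weights.
ΣP(Period 0)·Q(Period 1) = 7×41 + 631×1 + 1×83 + 337×11 = 287 + 631 + 83 + 3707 = 4708
ΣP(Period 0)·Q(Period 0) = 7×43 + 631×1 + 1×73 + 337×11 = 301 + 631 + 73 + 3707 = 4712
Index = 4708 / 4712 × 100 = 99.9151

99.9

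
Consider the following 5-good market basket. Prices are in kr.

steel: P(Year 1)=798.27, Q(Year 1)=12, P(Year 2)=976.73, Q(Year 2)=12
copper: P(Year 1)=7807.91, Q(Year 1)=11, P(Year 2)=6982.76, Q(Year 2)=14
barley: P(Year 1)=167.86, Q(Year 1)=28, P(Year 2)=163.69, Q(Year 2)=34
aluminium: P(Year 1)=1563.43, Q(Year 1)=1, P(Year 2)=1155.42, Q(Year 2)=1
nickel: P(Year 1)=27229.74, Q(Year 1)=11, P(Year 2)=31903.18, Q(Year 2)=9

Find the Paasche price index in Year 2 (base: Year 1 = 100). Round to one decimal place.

Paasche price index uses current-period quantities as weights.
ΣP(Year 2)·Q(Year 2) = 976.73×12 + 6982.76×14 + 163.69×34 + 1155.42×1 + 31903.18×9 = 11720.76 + 97758.64 + 5565.46 + 1155.42 + 287128.62 = 403328.9
ΣP(Year 1)·Q(Year 2) = 798.27×12 + 7807.91×14 + 167.86×34 + 1563.43×1 + 27229.74×9 = 9579.24 + 109310.74 + 5707.24 + 1563.43 + 245067.66 = 371228.31
Index = 403328.9 / 371228.31 × 100 = 108.6471

108.6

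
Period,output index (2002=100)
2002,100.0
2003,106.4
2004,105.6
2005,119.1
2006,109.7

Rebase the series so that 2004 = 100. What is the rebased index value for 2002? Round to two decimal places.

94.70

Rebased(2002) = 100.0 / 105.6 × 100 = 94.6970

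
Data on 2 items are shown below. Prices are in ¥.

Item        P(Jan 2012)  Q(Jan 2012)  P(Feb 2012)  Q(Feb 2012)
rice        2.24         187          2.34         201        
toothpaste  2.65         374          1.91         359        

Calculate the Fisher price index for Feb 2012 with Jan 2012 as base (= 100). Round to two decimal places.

Laspeyres component (base-period weights):
ΣP(Feb 2012)Q(Jan 2012) = 2.34×187 + 1.91×374 = 437.58 + 714.34 = 1151.92
ΣP(Jan 2012)Q(Jan 2012) = 2.24×187 + 2.65×374 = 418.88 + 991.1 = 1409.98
L = 1151.92 / 1409.98 × 100 = 81.6976
Paasche component (current-period weights):
ΣP(Feb 2012)Q(Feb 2012) = 2.34×201 + 1.91×359 = 470.34 + 685.69 = 1156.03
ΣP(Jan 2012)Q(Feb 2012) = 2.24×201 + 2.65×359 = 450.24 + 951.35 = 1401.59
P = 1156.03 / 1401.59 × 100 = 82.4799
Fisher = √(L × P) = √(81.6976 × 82.4799) = 82.0878

82.09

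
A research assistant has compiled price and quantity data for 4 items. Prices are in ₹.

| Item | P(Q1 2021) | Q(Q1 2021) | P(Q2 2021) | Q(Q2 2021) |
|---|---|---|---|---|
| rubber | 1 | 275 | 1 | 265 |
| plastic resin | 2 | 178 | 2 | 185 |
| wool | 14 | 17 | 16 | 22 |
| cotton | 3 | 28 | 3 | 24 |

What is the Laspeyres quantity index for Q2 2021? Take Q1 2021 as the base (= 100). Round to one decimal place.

Laspeyres quantity index uses base-period prices as weights.
ΣP(Q1 2021)·Q(Q2 2021) = 1×265 + 2×185 + 14×22 + 3×24 = 265 + 370 + 308 + 72 = 1015
ΣP(Q1 2021)·Q(Q1 2021) = 1×275 + 2×178 + 14×17 + 3×28 = 275 + 356 + 238 + 84 = 953
Index = 1015 / 953 × 100 = 106.5058

106.5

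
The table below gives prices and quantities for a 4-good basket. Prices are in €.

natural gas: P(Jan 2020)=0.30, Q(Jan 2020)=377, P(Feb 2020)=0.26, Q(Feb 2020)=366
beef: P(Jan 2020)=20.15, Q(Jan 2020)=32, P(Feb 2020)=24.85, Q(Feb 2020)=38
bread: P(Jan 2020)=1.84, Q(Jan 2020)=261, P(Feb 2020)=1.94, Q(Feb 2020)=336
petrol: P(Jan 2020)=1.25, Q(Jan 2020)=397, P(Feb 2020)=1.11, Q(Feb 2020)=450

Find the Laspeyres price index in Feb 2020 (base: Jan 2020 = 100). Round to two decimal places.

Laspeyres price index uses base-period quantities as weights.
ΣP(Feb 2020)·Q(Jan 2020) = 0.26×377 + 24.85×32 + 1.94×261 + 1.11×397 = 98.02 + 795.2 + 506.34 + 440.67 = 1840.23
ΣP(Jan 2020)·Q(Jan 2020) = 0.30×377 + 20.15×32 + 1.84×261 + 1.25×397 = 113.1 + 644.8 + 480.24 + 496.25 = 1734.39
Index = 1840.23 / 1734.39 × 100 = 106.1024

106.10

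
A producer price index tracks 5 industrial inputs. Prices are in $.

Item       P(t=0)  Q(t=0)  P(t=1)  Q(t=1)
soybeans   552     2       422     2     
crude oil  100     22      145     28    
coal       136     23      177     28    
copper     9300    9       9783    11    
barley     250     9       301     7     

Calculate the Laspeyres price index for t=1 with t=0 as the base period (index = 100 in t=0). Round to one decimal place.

Laspeyres price index uses base-period quantities as weights.
ΣP(t=1)·Q(t=0) = 422×2 + 145×22 + 177×23 + 9783×9 + 301×9 = 844 + 3190 + 4071 + 88047 + 2709 = 98861
ΣP(t=0)·Q(t=0) = 552×2 + 100×22 + 136×23 + 9300×9 + 250×9 = 1104 + 2200 + 3128 + 83700 + 2250 = 92382
Index = 98861 / 92382 × 100 = 107.0133

107.0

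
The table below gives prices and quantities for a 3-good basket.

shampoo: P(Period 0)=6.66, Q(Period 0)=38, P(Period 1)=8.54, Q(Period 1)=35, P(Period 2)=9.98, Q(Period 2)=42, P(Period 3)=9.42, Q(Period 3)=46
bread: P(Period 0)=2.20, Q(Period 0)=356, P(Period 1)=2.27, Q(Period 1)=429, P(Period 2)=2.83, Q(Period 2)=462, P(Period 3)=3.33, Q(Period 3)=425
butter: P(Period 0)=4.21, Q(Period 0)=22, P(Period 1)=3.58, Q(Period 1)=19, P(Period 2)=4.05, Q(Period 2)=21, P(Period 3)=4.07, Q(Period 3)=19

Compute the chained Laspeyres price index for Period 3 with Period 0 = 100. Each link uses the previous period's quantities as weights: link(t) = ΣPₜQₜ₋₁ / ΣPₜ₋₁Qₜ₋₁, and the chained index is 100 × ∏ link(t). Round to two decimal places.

Link Period 0→Period 1:
ΣP(Period 1)Q(Period 0) = 8.54×38 + 2.27×356 + 3.58×22 = 324.52 + 808.12 + 78.76 = 1211.4
ΣP(Period 0)Q(Period 0) = 6.66×38 + 2.20×356 + 4.21×22 = 253.08 + 783.2 + 92.62 = 1128.9
link = 1211.4/1128.9 = 1.073080
Link Period 1→Period 2:
ΣP(Period 2)Q(Period 1) = 9.98×35 + 2.83×429 + 4.05×19 = 349.3 + 1214.07 + 76.95 = 1640.32
ΣP(Period 1)Q(Period 1) = 8.54×35 + 2.27×429 + 3.58×19 = 298.9 + 973.83 + 68.02 = 1340.75
link = 1640.32/1340.75 = 1.223435
Link Period 2→Period 3:
ΣP(Period 3)Q(Period 2) = 9.42×42 + 3.33×462 + 4.07×21 = 395.64 + 1538.46 + 85.47 = 2019.57
ΣP(Period 2)Q(Period 2) = 9.98×42 + 2.83×462 + 4.05×21 = 419.16 + 1307.46 + 85.05 = 1811.67
link = 2019.57/1811.67 = 1.114756
Chained index = 100 × 1.073080 × 1.223435 × 1.114756 = 146.3500

146.35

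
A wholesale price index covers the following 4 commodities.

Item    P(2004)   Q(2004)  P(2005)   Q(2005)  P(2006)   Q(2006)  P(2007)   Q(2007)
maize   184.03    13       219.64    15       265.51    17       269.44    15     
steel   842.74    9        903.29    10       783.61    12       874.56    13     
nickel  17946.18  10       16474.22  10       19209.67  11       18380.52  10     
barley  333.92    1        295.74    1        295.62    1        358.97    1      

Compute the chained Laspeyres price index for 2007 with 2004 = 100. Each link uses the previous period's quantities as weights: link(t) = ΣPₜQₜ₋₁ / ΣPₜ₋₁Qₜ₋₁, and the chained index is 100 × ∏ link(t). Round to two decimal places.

Link 2004→2005:
ΣP(2005)Q(2004) = 219.64×13 + 903.29×9 + 16474.22×10 + 295.74×1 = 2855.32 + 8129.61 + 164742.2 + 295.74 = 176022.87
ΣP(2004)Q(2004) = 184.03×13 + 842.74×9 + 17946.18×10 + 333.92×1 = 2392.39 + 7584.66 + 179461.8 + 333.92 = 189772.77
link = 176022.87/189772.77 = 0.927545
Link 2005→2006:
ΣP(2006)Q(2005) = 265.51×15 + 783.61×10 + 19209.67×10 + 295.62×1 = 3982.65 + 7836.1 + 192096.7 + 295.62 = 204211.07
ΣP(2005)Q(2005) = 219.64×15 + 903.29×10 + 16474.22×10 + 295.74×1 = 3294.6 + 9032.9 + 164742.2 + 295.74 = 177365.44
link = 204211.07/177365.44 = 1.151358
Link 2006→2007:
ΣP(2007)Q(2006) = 269.44×17 + 874.56×12 + 18380.52×11 + 358.97×1 = 4580.48 + 10494.72 + 202185.72 + 358.97 = 217619.89
ΣP(2006)Q(2006) = 265.51×17 + 783.61×12 + 19209.67×11 + 295.62×1 = 4513.67 + 9403.32 + 211306.37 + 295.62 = 225518.98
link = 217619.89/225518.98 = 0.964974
Chained index = 100 × 0.927545 × 1.151358 × 0.964974 = 103.0531

103.05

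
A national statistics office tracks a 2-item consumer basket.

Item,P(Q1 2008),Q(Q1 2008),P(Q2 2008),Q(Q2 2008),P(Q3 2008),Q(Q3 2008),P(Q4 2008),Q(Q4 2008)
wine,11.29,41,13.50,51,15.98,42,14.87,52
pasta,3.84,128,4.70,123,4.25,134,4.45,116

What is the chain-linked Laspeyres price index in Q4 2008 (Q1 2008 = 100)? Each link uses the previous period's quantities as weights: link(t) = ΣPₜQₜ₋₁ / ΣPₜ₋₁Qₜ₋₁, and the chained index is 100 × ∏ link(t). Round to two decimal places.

125.78

Link Q1 2008→Q2 2008:
ΣP(Q2 2008)Q(Q1 2008) = 13.50×41 + 4.70×128 = 553.5 + 601.6 = 1155.1
ΣP(Q1 2008)Q(Q1 2008) = 11.29×41 + 3.84×128 = 462.89 + 491.52 = 954.41
link = 1155.1/954.41 = 1.210277
Link Q2 2008→Q3 2008:
ΣP(Q3 2008)Q(Q2 2008) = 15.98×51 + 4.25×123 = 814.98 + 522.75 = 1337.73
ΣP(Q2 2008)Q(Q2 2008) = 13.50×51 + 4.70×123 = 688.5 + 578.1 = 1266.6
link = 1337.73/1266.6 = 1.056158
Link Q3 2008→Q4 2008:
ΣP(Q4 2008)Q(Q3 2008) = 14.87×42 + 4.45×134 = 624.54 + 596.3 = 1220.84
ΣP(Q3 2008)Q(Q3 2008) = 15.98×42 + 4.25×134 = 671.16 + 569.5 = 1240.66
link = 1220.84/1240.66 = 0.984025
Chained index = 100 × 1.210277 × 1.056158 × 0.984025 = 125.7823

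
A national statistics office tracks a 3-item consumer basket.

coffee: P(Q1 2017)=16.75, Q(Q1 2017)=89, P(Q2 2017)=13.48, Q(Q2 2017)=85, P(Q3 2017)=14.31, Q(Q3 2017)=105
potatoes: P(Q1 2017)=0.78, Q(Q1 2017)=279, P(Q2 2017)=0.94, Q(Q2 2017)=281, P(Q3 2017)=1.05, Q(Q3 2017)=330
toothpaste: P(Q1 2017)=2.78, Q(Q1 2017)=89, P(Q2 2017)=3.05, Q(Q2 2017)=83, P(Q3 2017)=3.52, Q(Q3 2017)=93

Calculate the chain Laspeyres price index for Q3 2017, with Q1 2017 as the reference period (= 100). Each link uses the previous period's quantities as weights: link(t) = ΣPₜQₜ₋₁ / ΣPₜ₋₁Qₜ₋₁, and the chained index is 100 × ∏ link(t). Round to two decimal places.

96.12

Link Q1 2017→Q2 2017:
ΣP(Q2 2017)Q(Q1 2017) = 13.48×89 + 0.94×279 + 3.05×89 = 1199.72 + 262.26 + 271.45 = 1733.43
ΣP(Q1 2017)Q(Q1 2017) = 16.75×89 + 0.78×279 + 2.78×89 = 1490.75 + 217.62 + 247.42 = 1955.79
link = 1733.43/1955.79 = 0.886307
Link Q2 2017→Q3 2017:
ΣP(Q3 2017)Q(Q2 2017) = 14.31×85 + 1.05×281 + 3.52×83 = 1216.35 + 295.05 + 292.16 = 1803.56
ΣP(Q2 2017)Q(Q2 2017) = 13.48×85 + 0.94×281 + 3.05×83 = 1145.8 + 264.14 + 253.15 = 1663.09
link = 1803.56/1663.09 = 1.084463
Chained index = 100 × 0.886307 × 1.084463 = 96.1167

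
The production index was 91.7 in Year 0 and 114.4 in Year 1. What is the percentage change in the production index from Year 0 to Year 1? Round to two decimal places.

24.75%

Change = (114.4 − 91.7) / 91.7 × 100
       = 22.7 / 91.7 × 100 = 24.7546%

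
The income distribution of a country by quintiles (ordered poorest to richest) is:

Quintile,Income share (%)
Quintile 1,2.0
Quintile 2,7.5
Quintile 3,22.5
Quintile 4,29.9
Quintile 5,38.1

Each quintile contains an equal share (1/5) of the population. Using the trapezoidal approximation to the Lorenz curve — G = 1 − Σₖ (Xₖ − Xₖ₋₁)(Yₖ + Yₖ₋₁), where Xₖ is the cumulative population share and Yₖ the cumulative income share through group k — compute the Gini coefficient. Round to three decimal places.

Cumulative income shares Yₖ: 0.0200, 0.0950, 0.3200, 0.6190, 1.0000
Σ (Xₖ−Xₖ₋₁)(Yₖ+Yₖ₋₁) = (1/5)(0.0200+0.0000) + (1/5)(0.0950+0.0200) + (1/5)(0.3200+0.0950) + (1/5)(0.6190+0.3200) + (1/5)(1.0000+0.6190)
  = 0.0040 + 0.0230 + 0.0830 + 0.1878 + 0.3238 = 0.6216
G = 1 − 0.6216 = 0.3784

0.378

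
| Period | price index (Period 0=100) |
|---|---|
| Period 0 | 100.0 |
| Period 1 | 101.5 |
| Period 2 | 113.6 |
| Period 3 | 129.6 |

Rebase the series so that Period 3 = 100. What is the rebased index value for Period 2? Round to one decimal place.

87.7

Rebased(Period 2) = 113.6 / 129.6 × 100 = 87.6543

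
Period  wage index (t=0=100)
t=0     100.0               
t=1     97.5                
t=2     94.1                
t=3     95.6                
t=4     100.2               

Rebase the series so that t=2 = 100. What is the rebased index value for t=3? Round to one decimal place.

101.6

Rebased(t=3) = 95.6 / 94.1 × 100 = 101.5940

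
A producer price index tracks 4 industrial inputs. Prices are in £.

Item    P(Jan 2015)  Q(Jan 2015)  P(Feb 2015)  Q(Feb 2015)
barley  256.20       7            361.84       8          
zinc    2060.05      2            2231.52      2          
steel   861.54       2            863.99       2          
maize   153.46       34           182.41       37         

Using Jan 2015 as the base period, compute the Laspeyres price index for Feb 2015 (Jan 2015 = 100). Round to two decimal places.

116.12

Laspeyres price index uses base-period quantities as weights.
ΣP(Feb 2015)·Q(Jan 2015) = 361.84×7 + 2231.52×2 + 863.99×2 + 182.41×34 = 2532.88 + 4463.04 + 1727.98 + 6201.94 = 14925.84
ΣP(Jan 2015)·Q(Jan 2015) = 256.20×7 + 2060.05×2 + 861.54×2 + 153.46×34 = 1793.4 + 4120.1 + 1723.08 + 5217.64 = 12854.22
Index = 14925.84 / 12854.22 × 100 = 116.1163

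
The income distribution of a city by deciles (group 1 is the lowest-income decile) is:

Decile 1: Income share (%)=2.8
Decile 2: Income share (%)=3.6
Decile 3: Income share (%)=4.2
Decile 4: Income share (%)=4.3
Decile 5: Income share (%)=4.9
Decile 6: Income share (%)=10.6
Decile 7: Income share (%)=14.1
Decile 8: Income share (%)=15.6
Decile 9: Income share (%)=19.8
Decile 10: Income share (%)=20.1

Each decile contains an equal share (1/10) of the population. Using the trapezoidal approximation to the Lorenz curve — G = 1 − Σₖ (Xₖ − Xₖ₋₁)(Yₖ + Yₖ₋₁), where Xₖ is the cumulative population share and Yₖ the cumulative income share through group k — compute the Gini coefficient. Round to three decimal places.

Cumulative income shares Yₖ: 0.0280, 0.0640, 0.1060, 0.1490, 0.1980, 0.3040, 0.4450, 0.6010, 0.7990, 1.0000
Σ (Xₖ−Xₖ₋₁)(Yₖ+Yₖ₋₁) = (1/10)(0.0280+0.0000) + (1/10)(0.0640+0.0280) + (1/10)(0.1060+0.0640) + (1/10)(0.1490+0.1060) + (1/10)(0.1980+0.1490) + (1/10)(0.3040+0.1980) + (1/10)(0.4450+0.3040) + (1/10)(0.6010+0.4450) + (1/10)(0.7990+0.6010) + (1/10)(1.0000+0.7990)
  = 0.0028 + 0.0092 + 0.0170 + 0.0255 + 0.0347 + 0.0502 + 0.0749 + 0.1046 + 0.1400 + 0.1799 = 0.6388
G = 1 − 0.6388 = 0.3612

0.361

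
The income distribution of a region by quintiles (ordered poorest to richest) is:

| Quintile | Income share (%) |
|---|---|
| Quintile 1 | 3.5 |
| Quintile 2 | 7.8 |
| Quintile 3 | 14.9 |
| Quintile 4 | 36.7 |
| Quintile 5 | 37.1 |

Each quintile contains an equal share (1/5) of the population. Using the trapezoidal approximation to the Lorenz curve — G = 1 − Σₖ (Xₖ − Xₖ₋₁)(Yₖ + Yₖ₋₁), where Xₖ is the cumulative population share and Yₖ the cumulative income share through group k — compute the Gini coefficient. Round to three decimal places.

Cumulative income shares Yₖ: 0.0350, 0.1130, 0.2620, 0.6290, 1.0000
Σ (Xₖ−Xₖ₋₁)(Yₖ+Yₖ₋₁) = (1/5)(0.0350+0.0000) + (1/5)(0.1130+0.0350) + (1/5)(0.2620+0.1130) + (1/5)(0.6290+0.2620) + (1/5)(1.0000+0.6290)
  = 0.0070 + 0.0296 + 0.0750 + 0.1782 + 0.3258 = 0.6156
G = 1 − 0.6156 = 0.3844

0.384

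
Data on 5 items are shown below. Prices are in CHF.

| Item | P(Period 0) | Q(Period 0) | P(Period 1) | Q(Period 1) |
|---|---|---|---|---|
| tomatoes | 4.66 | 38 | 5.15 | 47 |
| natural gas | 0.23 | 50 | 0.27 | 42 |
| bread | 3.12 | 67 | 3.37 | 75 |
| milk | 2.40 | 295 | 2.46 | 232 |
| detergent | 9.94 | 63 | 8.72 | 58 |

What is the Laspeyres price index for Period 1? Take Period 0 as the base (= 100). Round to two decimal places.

98.74

Laspeyres price index uses base-period quantities as weights.
ΣP(Period 1)·Q(Period 0) = 5.15×38 + 0.27×50 + 3.37×67 + 2.46×295 + 8.72×63 = 195.7 + 13.5 + 225.79 + 725.7 + 549.36 = 1710.05
ΣP(Period 0)·Q(Period 0) = 4.66×38 + 0.23×50 + 3.12×67 + 2.40×295 + 9.94×63 = 177.08 + 11.5 + 209.04 + 708 + 626.22 = 1731.84
Index = 1710.05 / 1731.84 × 100 = 98.7418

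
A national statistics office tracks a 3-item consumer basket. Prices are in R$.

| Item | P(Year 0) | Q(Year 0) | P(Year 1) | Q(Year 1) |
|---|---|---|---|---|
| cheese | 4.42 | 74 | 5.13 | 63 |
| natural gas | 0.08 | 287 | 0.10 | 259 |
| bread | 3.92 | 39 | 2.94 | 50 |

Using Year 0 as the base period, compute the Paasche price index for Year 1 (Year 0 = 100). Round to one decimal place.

Paasche price index uses current-period quantities as weights.
ΣP(Year 1)·Q(Year 1) = 5.13×63 + 0.10×259 + 2.94×50 = 323.19 + 25.9 + 147 = 496.09
ΣP(Year 0)·Q(Year 1) = 4.42×63 + 0.08×259 + 3.92×50 = 278.46 + 20.72 + 196 = 495.18
Index = 496.09 / 495.18 × 100 = 100.1838

100.2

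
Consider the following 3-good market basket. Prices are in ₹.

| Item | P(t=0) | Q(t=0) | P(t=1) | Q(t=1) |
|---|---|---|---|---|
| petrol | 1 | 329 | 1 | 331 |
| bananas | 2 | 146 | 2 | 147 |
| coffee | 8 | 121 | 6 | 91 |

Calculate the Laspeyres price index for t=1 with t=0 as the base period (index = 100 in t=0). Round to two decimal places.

84.77

Laspeyres price index uses base-period quantities as weights.
ΣP(t=1)·Q(t=0) = 1×329 + 2×146 + 6×121 = 329 + 292 + 726 = 1347
ΣP(t=0)·Q(t=0) = 1×329 + 2×146 + 8×121 = 329 + 292 + 968 = 1589
Index = 1347 / 1589 × 100 = 84.7703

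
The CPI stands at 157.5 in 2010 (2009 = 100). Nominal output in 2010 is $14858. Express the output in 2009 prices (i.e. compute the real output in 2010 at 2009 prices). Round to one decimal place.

9433.7

Real = Nominal ÷ (Index/100) = 14858 ÷ (157.5/100)
     = 14858 ÷ 1.575 = 9433.6508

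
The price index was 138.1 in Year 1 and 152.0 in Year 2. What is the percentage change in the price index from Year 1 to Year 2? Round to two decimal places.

10.07%

Change = (152.0 − 138.1) / 138.1 × 100
       = 13.9 / 138.1 × 100 = 10.0652%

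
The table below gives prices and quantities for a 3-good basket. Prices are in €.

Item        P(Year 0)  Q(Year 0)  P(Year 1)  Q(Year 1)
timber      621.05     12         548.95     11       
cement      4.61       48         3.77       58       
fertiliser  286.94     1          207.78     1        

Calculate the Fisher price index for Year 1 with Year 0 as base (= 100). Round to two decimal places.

87.58

Laspeyres component (base-period weights):
ΣP(Year 1)Q(Year 0) = 548.95×12 + 3.77×48 + 207.78×1 = 6587.4 + 180.96 + 207.78 = 6976.14
ΣP(Year 0)Q(Year 0) = 621.05×12 + 4.61×48 + 286.94×1 = 7452.6 + 221.28 + 286.94 = 7960.82
L = 6976.14 / 7960.82 × 100 = 87.6309
Paasche component (current-period weights):
ΣP(Year 1)Q(Year 1) = 548.95×11 + 3.77×58 + 207.78×1 = 6038.45 + 218.66 + 207.78 = 6464.89
ΣP(Year 0)Q(Year 1) = 621.05×11 + 4.61×58 + 286.94×1 = 6831.55 + 267.38 + 286.94 = 7385.87
P = 6464.89 / 7385.87 × 100 = 87.5305
Fisher = √(L × P) = √(87.6309 × 87.5305) = 87.5807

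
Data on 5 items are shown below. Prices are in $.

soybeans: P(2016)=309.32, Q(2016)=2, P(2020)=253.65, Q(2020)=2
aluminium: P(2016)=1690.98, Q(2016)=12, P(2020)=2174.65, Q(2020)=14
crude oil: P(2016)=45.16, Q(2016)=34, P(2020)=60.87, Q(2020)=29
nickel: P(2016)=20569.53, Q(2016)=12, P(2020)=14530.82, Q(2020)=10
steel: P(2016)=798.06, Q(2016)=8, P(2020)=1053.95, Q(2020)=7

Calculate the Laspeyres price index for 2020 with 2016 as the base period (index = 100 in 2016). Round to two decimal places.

Laspeyres price index uses base-period quantities as weights.
ΣP(2020)·Q(2016) = 253.65×2 + 2174.65×12 + 60.87×34 + 14530.82×12 + 1053.95×8 = 507.3 + 26095.8 + 2069.58 + 174369.84 + 8431.6 = 211474.12
ΣP(2016)·Q(2016) = 309.32×2 + 1690.98×12 + 45.16×34 + 20569.53×12 + 798.06×8 = 618.64 + 20291.76 + 1535.44 + 246834.36 + 6384.48 = 275664.68
Index = 211474.12 / 275664.68 × 100 = 76.7143

76.71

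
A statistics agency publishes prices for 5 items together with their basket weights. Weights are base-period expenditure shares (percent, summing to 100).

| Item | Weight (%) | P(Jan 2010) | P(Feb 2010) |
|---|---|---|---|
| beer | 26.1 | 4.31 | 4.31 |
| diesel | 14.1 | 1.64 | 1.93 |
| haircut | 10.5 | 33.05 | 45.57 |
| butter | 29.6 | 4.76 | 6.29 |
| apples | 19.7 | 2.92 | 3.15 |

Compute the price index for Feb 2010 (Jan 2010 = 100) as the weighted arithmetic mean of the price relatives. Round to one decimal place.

beer: 26.1 × (4.31/4.31) = 26.1 × 1.000000 = 26.1000
diesel: 14.1 × (1.93/1.64) = 14.1 × 1.176829 = 16.5933
haircut: 10.5 × (45.57/33.05) = 10.5 × 1.378820 = 14.4776
butter: 29.6 × (6.29/4.76) = 29.6 × 1.321429 = 39.1143
apples: 19.7 × (3.15/2.92) = 19.7 × 1.078767 = 21.2517
Index = Σ wᵢ·(p₁ᵢ/p₀ᵢ) = 26.1000 + 16.5933 + 14.4776 + 39.1143 + 21.2517 = 117.5369

117.5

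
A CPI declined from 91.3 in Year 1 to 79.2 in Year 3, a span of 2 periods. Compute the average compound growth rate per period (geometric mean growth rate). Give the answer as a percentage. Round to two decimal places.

-6.86%

Growth factor = (79.2/91.3)^(1/2) = (0.867470)^(1/2) = 0.931381
Growth rate = 0.931381 − 1 = -0.068619 = -6.8619%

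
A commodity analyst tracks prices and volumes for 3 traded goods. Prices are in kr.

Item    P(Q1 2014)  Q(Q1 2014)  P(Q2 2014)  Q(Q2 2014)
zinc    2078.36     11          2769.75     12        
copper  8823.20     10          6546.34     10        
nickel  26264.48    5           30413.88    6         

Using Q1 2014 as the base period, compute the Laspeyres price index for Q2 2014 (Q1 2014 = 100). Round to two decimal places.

Laspeyres price index uses base-period quantities as weights.
ΣP(Q2 2014)·Q(Q1 2014) = 2769.75×11 + 6546.34×10 + 30413.88×5 = 30467.25 + 65463.4 + 152069.4 = 248000.05
ΣP(Q1 2014)·Q(Q1 2014) = 2078.36×11 + 8823.20×10 + 26264.48×5 = 22861.96 + 88232 + 131322.4 = 242416.36
Index = 248000.05 / 242416.36 × 100 = 102.3033

102.30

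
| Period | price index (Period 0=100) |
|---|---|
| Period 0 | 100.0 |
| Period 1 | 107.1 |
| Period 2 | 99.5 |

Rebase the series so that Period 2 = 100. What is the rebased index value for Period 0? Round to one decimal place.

Rebased(Period 0) = 100.0 / 99.5 × 100 = 100.5025

100.5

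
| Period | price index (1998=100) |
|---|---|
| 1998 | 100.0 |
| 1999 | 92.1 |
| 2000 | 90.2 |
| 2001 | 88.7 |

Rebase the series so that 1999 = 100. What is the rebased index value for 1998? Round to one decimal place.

108.6

Rebased(1998) = 100.0 / 92.1 × 100 = 108.5776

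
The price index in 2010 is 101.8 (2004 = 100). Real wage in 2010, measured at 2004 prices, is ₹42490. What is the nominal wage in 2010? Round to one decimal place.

43254.8

Nominal = Real × (Index/100) = 42490 × (101.8/100)
        = 42490 × 1.018 = 43254.8200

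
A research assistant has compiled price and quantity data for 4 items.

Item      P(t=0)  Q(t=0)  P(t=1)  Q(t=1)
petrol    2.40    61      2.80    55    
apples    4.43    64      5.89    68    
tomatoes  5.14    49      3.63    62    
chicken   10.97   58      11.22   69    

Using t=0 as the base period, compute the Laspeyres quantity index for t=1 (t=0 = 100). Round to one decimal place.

Laspeyres quantity index uses base-period prices as weights.
ΣP(t=0)·Q(t=1) = 2.40×55 + 4.43×68 + 5.14×62 + 10.97×69 = 132 + 301.24 + 318.68 + 756.93 = 1508.85
ΣP(t=0)·Q(t=0) = 2.40×61 + 4.43×64 + 5.14×49 + 10.97×58 = 146.4 + 283.52 + 251.86 + 636.26 = 1318.04
Index = 1508.85 / 1318.04 × 100 = 114.4768

114.5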